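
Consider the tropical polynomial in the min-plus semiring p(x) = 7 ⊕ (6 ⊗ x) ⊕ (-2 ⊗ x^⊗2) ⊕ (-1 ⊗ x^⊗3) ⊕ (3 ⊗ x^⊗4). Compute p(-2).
p(-2) = -7

A tropical monomial a ⊗ x^⊗i evaluates to a + i · x. Evaluating each term at x = -2:
  Term 0 contributes 7 + 0 · -2 = 7
  Term 1 contributes 6 + 1 · -2 = 4
  Term 2 contributes -2 + 2 · -2 = -6
  Term 3 contributes -1 + 3 · -2 = -7
  Term 4 contributes 3 + 4 · -2 = -5
p(-2) = ⊕ of these = min[7, 4, -6, -7, -5] = -7.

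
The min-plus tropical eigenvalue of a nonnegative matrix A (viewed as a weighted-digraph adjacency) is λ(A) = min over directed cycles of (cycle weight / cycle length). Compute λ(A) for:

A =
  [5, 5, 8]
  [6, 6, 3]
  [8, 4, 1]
λ(A) = 1

Enumerate directed cycles and compute their means (weight / length). Sample:
  cycle 0 → 0: weight = 5, length = 1, mean = 5/1 ≈ 5.000
  cycle 1 → 1: weight = 6, length = 1, mean = 6/1 ≈ 6.000
  cycle 2 → 2: weight = 1, length = 1, mean = 1/1 ≈ 1.000
  cycle 0 → 1 → 0: weight = 11, length = 2, mean = 11/2 ≈ 5.500
  cycle 0 → 2 → 0: weight = 16, length = 2, mean = 16/2 ≈ 8.000
  cycle 1 → 0 → 1: weight = 11, length = 2, mean = 11/2 ≈ 5.500
Minimum mean = 1.000, attained e.g. along the cycle 2 → 2 with weight 1 and length 1. So λ(A) = 1/1 = 1.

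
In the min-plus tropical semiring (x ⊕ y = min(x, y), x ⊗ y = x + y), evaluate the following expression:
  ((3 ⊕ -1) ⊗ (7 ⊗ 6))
((3 ⊕ -1) ⊗ (7 ⊗ 6)) = 12

Expand innermost to outermost. Recall ⊕ takes the minimum of its arguments and ⊗ takes their sum. Working out the expression ((3 ⊕ -1) ⊗ (7 ⊗ 6)) gives 12.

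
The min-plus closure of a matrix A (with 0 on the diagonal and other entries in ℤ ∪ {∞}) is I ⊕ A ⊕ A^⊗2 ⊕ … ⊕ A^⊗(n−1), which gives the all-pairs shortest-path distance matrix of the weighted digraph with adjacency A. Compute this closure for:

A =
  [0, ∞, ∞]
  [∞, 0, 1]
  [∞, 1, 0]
Closure =
  [0, ∞, ∞]
  [∞, 0, 1]
  [∞, 1, 0]

This is the Floyd-Warshall all-pairs shortest-path computation. For each intermediate vertex k = 0, 1, …, 2, update dist[i][j] ← min(dist[i][j], dist[i][k] + dist[k][j]). The final matrix gives, for each (i, j), the minimum total weight of any directed path from i to j (possibly empty when i = j).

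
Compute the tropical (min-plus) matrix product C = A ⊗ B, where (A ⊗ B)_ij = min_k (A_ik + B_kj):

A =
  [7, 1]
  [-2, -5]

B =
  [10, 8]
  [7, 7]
A ⊗ B =
  [8, 8]
  [2, 2]

Apply the min-plus product entry-by-entry:
  C[0][0] = min over k of (A[0][0] + B[0][0] = 7 + 10 = 17, A[0][1] + B[1][0] = 1 + 7 = 8) = 8 (attained at k = 1)
  C[0][1] = min over k of (A[0][0] + B[0][1] = 7 + 8 = 15, A[0][1] + B[1][1] = 1 + 7 = 8) = 8 (attained at k = 1)
  C[1][0] = min over k of (A[1][0] + B[0][0] = -2 + 10 = 8, A[1][1] + B[1][0] = -5 + 7 = 2) = 2 (attained at k = 1)
  C[1][1] = min over k of (A[1][0] + B[0][1] = -2 + 8 = 6, A[1][1] + B[1][1] = -5 + 7 = 2) = 2 (attained at k = 1)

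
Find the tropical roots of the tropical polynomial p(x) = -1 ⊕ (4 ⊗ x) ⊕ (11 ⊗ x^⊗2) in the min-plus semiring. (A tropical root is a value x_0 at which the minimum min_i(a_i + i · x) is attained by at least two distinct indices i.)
Roots: {-7, -5}

Each tropical root is a break point of the lower envelope of the lines y = a_i + i · x (there are 3 lines, with slopes 0, 1, ..., 2). Only the lines that attain the minimum somewhere contribute to roots; other lines are dominated. Here the surviving (envelope) indices are i = 2, i = 1, i = 0.
Intersections between consecutive envelope lines give the roots: for adjacent envelope indices i < j the intersection is x = (a_i − a_j) / (j − i). Reading off the sorted break points: {-7, -5}.
Verification: at each break x_0, at least two indices attain the minimum of min_i(a_i + i · x_0).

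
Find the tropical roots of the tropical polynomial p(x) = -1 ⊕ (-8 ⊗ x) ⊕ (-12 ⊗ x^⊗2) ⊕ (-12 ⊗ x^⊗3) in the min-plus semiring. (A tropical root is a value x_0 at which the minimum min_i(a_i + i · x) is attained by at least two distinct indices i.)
Roots: {0, 4, 7}

Each tropical root is a break point of the lower envelope of the lines y = a_i + i · x (there are 4 lines, with slopes 0, 1, ..., 3). Only the lines that attain the minimum somewhere contribute to roots; other lines are dominated. Here the surviving (envelope) indices are i = 3, i = 2, i = 1, i = 0.
Intersections between consecutive envelope lines give the roots: for adjacent envelope indices i < j the intersection is x = (a_i − a_j) / (j − i). Reading off the sorted break points: {0, 4, 7}.
Verification: at each break x_0, at least two indices attain the minimum of min_i(a_i + i · x_0).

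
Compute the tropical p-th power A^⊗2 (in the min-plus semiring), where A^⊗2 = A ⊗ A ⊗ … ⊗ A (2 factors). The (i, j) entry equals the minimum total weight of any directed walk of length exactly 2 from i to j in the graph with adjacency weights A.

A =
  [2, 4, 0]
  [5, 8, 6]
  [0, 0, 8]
A^⊗2 =
  [0, 0, 2]
  [6, 6, 5]
  [2, 4, 0]

Each entry (A^⊗2)_ij equals the minimum over all length-2 walks i = v_0 → v_1 → … → v_2 = j of Σ_t A[v_t][v_{t+1}]. For example, for (i, j) = (0, 2) we minimise over 3 possible intermediate vertex sequences; the minimum is 2, attained along the walk 0 → 0 → 2.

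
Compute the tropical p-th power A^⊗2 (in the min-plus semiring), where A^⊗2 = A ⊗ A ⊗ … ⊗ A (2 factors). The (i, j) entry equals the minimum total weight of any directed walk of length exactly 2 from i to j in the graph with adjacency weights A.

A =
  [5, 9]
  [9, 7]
A^⊗2 =
  [10, 14]
  [14, 14]

Each entry (A^⊗2)_ij equals the minimum over all length-2 walks i = v_0 → v_1 → … → v_2 = j of Σ_t A[v_t][v_{t+1}]. For example, for (i, j) = (0, 1) we minimise over 2 possible intermediate vertex sequences; the minimum is 14, attained along the walk 0 → 0 → 1.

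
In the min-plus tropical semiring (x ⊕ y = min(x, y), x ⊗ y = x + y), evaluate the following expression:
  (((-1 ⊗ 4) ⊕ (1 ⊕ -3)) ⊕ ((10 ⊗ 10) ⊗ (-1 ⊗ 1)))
(((-1 ⊗ 4) ⊕ (1 ⊕ -3)) ⊕ ((10 ⊗ 10) ⊗ (-1 ⊗ 1))) = -3

Expand innermost to outermost. Recall ⊕ takes the minimum of its arguments and ⊗ takes their sum. Working out the expression (((-1 ⊗ 4) ⊕ (1 ⊕ -3)) ⊕ ((10 ⊗ 10) ⊗ (-1 ⊗ 1))) gives -3.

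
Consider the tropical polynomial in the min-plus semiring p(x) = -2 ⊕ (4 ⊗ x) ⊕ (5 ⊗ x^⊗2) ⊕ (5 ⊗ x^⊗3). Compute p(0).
p(0) = -2

A tropical monomial a ⊗ x^⊗i evaluates to a + i · x. Evaluating each term at x = 0:
  Term 0 contributes -2 + 0 · 0 = -2
  Term 1 contributes 4 + 1 · 0 = 4
  Term 2 contributes 5 + 2 · 0 = 5
  Term 3 contributes 5 + 3 · 0 = 5
p(0) = ⊕ of these = min[-2, 4, 5, 5] = -2.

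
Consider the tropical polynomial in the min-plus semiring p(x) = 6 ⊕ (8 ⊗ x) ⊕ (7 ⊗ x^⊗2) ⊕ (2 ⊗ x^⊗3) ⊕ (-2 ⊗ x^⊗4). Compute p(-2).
p(-2) = -10

A tropical monomial a ⊗ x^⊗i evaluates to a + i · x. Evaluating each term at x = -2:
  Term 0 contributes 6 + 0 · -2 = 6
  Term 1 contributes 8 + 1 · -2 = 6
  Term 2 contributes 7 + 2 · -2 = 3
  Term 3 contributes 2 + 3 · -2 = -4
  Term 4 contributes -2 + 4 · -2 = -10
p(-2) = ⊕ of these = min[6, 6, 3, -4, -10] = -10.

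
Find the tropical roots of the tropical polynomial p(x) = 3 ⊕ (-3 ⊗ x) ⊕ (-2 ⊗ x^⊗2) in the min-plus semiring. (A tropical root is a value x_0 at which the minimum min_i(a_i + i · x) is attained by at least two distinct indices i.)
Roots: {-1, 6}

Each tropical root is a break point of the lower envelope of the lines y = a_i + i · x (there are 3 lines, with slopes 0, 1, ..., 2). Only the lines that attain the minimum somewhere contribute to roots; other lines are dominated. Here the surviving (envelope) indices are i = 2, i = 1, i = 0.
Intersections between consecutive envelope lines give the roots: for adjacent envelope indices i < j the intersection is x = (a_i − a_j) / (j − i). Reading off the sorted break points: {-1, 6}.
Verification: at each break x_0, at least two indices attain the minimum of min_i(a_i + i · x_0).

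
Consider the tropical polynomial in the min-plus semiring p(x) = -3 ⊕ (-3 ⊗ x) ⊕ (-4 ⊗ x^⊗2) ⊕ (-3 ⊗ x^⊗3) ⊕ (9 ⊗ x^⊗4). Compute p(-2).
p(-2) = -9

A tropical monomial a ⊗ x^⊗i evaluates to a + i · x. Evaluating each term at x = -2:
  Term 0 contributes -3 + 0 · -2 = -3
  Term 1 contributes -3 + 1 · -2 = -5
  Term 2 contributes -4 + 2 · -2 = -8
  Term 3 contributes -3 + 3 · -2 = -9
  Term 4 contributes 9 + 4 · -2 = 1
p(-2) = ⊕ of these = min[-3, -5, -8, -9, 1] = -9.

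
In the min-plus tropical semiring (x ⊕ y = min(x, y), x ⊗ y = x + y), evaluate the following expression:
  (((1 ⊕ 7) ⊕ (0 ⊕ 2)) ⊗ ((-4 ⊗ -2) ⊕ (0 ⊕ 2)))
(((1 ⊕ 7) ⊕ (0 ⊕ 2)) ⊗ ((-4 ⊗ -2) ⊕ (0 ⊕ 2))) = -6

Expand innermost to outermost. Recall ⊕ takes the minimum of its arguments and ⊗ takes their sum. Working out the expression (((1 ⊕ 7) ⊕ (0 ⊕ 2)) ⊗ ((-4 ⊗ -2) ⊕ (0 ⊕ 2))) gives -6.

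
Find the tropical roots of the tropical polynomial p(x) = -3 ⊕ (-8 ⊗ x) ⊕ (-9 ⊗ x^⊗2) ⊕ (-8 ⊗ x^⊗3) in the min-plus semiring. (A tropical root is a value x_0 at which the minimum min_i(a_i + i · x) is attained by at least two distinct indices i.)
Roots: {-1, 1, 5}

Each tropical root is a break point of the lower envelope of the lines y = a_i + i · x (there are 4 lines, with slopes 0, 1, ..., 3). Only the lines that attain the minimum somewhere contribute to roots; other lines are dominated. Here the surviving (envelope) indices are i = 3, i = 2, i = 1, i = 0.
Intersections between consecutive envelope lines give the roots: for adjacent envelope indices i < j the intersection is x = (a_i − a_j) / (j − i). Reading off the sorted break points: {-1, 1, 5}.
Verification: at each break x_0, at least two indices attain the minimum of min_i(a_i + i · x_0).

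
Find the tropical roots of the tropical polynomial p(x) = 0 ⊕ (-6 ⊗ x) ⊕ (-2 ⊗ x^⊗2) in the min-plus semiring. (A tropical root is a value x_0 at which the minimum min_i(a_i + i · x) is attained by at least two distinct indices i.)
Roots: {-4, 6}

Each tropical root is a break point of the lower envelope of the lines y = a_i + i · x (there are 3 lines, with slopes 0, 1, ..., 2). Only the lines that attain the minimum somewhere contribute to roots; other lines are dominated. Here the surviving (envelope) indices are i = 2, i = 1, i = 0.
Intersections between consecutive envelope lines give the roots: for adjacent envelope indices i < j the intersection is x = (a_i − a_j) / (j − i). Reading off the sorted break points: {-4, 6}.
Verification: at each break x_0, at least two indices attain the minimum of min_i(a_i + i · x_0).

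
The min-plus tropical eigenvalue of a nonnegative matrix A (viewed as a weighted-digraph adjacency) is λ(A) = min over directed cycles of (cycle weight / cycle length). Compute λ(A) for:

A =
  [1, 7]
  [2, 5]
λ(A) = 1

Enumerate directed cycles and compute their means (weight / length). Sample:
  cycle 0 → 0: weight = 1, length = 1, mean = 1/1 ≈ 1.000
  cycle 1 → 1: weight = 5, length = 1, mean = 5/1 ≈ 5.000
  cycle 0 → 1 → 0: weight = 9, length = 2, mean = 9/2 ≈ 4.500
  cycle 1 → 0 → 1: weight = 9, length = 2, mean = 9/2 ≈ 4.500
Minimum mean = 1.000, attained e.g. along the cycle 0 → 0 with weight 1 and length 1. So λ(A) = 1/1 = 1.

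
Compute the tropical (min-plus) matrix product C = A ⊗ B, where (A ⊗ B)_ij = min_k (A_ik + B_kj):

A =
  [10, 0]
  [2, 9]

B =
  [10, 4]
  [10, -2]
A ⊗ B =
  [10, -2]
  [12, 6]

Apply the min-plus product entry-by-entry:
  C[0][0] = min over k of (A[0][0] + B[0][0] = 10 + 10 = 20, A[0][1] + B[1][0] = 0 + 10 = 10) = 10 (attained at k = 1)
  C[0][1] = min over k of (A[0][0] + B[0][1] = 10 + 4 = 14, A[0][1] + B[1][1] = 0 + -2 = -2) = -2 (attained at k = 1)
  C[1][0] = min over k of (A[1][0] + B[0][0] = 2 + 10 = 12, A[1][1] + B[1][0] = 9 + 10 = 19) = 12 (attained at k = 0)
  C[1][1] = min over k of (A[1][0] + B[0][1] = 2 + 4 = 6, A[1][1] + B[1][1] = 9 + -2 = 7) = 6 (attained at k = 0)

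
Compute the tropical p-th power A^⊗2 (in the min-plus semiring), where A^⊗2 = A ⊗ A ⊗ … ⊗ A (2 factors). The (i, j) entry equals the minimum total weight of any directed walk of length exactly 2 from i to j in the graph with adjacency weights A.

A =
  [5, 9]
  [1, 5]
A^⊗2 =
  [10, 14]
  [6, 10]

Each entry (A^⊗2)_ij equals the minimum over all length-2 walks i = v_0 → v_1 → … → v_2 = j of Σ_t A[v_t][v_{t+1}]. For example, for (i, j) = (0, 1) we minimise over 2 possible intermediate vertex sequences; the minimum is 14, attained along the walk 0 → 0 → 1.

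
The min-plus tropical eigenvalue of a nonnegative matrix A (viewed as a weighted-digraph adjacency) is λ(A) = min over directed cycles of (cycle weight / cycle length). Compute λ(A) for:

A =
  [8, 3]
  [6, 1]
λ(A) = 1

Enumerate directed cycles and compute their means (weight / length). Sample:
  cycle 0 → 0: weight = 8, length = 1, mean = 8/1 ≈ 8.000
  cycle 1 → 1: weight = 1, length = 1, mean = 1/1 ≈ 1.000
  cycle 0 → 1 → 0: weight = 9, length = 2, mean = 9/2 ≈ 4.500
  cycle 1 → 0 → 1: weight = 9, length = 2, mean = 9/2 ≈ 4.500
Minimum mean = 1.000, attained e.g. along the cycle 1 → 1 with weight 1 and length 1. So λ(A) = 1/1 = 1.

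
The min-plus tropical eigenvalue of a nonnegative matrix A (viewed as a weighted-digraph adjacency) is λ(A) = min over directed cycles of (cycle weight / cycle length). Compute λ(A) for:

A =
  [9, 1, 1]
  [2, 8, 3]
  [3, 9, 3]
λ(A) = 3/2

Enumerate directed cycles and compute their means (weight / length). Sample:
  cycle 0 → 0: weight = 9, length = 1, mean = 9/1 ≈ 9.000
  cycle 1 → 1: weight = 8, length = 1, mean = 8/1 ≈ 8.000
  cycle 2 → 2: weight = 3, length = 1, mean = 3/1 ≈ 3.000
  cycle 0 → 1 → 0: weight = 3, length = 2, mean = 3/2 ≈ 1.500
  cycle 0 → 2 → 0: weight = 4, length = 2, mean = 4/2 ≈ 2.000
  cycle 1 → 0 → 1: weight = 3, length = 2, mean = 3/2 ≈ 1.500
Minimum mean = 1.500, attained e.g. along the cycle 0 → 1 → 0 with weight 3 and length 2. So λ(A) = 3/2 = 3/2.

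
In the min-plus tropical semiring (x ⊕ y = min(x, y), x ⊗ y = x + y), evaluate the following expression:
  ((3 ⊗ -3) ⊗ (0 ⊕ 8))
((3 ⊗ -3) ⊗ (0 ⊕ 8)) = 0

Expand innermost to outermost. Recall ⊕ takes the minimum of its arguments and ⊗ takes their sum. Working out the expression ((3 ⊗ -3) ⊗ (0 ⊕ 8)) gives 0.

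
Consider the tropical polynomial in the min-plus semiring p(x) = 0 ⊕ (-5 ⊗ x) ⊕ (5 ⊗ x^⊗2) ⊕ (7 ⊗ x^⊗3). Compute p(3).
p(3) = -2

A tropical monomial a ⊗ x^⊗i evaluates to a + i · x. Evaluating each term at x = 3:
  Term 0 contributes 0 + 0 · 3 = 0
  Term 1 contributes -5 + 1 · 3 = -2
  Term 2 contributes 5 + 2 · 3 = 11
  Term 3 contributes 7 + 3 · 3 = 16
p(3) = ⊕ of these = min[0, -2, 11, 16] = -2.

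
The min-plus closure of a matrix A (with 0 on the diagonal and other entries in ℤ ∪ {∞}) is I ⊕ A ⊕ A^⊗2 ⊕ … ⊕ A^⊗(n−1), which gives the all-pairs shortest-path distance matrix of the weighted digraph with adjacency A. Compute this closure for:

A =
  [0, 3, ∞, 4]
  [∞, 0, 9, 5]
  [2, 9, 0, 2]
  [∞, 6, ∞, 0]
Closure =
  [0, 3, 12, 4]
  [11, 0, 9, 5]
  [2, 5, 0, 2]
  [17, 6, 15, 0]

This is the Floyd-Warshall all-pairs shortest-path computation. For each intermediate vertex k = 0, 1, …, 3, update dist[i][j] ← min(dist[i][j], dist[i][k] + dist[k][j]). The final matrix gives, for each (i, j), the minimum total weight of any directed path from i to j (possibly empty when i = j).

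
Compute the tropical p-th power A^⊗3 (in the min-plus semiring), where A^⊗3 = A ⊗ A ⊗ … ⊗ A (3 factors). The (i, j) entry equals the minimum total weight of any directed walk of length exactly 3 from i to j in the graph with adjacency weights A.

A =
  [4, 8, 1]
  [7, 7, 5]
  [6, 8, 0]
A^⊗3 =
  [7, 9, 1]
  [11, 13, 5]
  [6, 8, 0]

Each entry (A^⊗3)_ij equals the minimum over all length-3 walks i = v_0 → v_1 → … → v_3 = j of Σ_t A[v_t][v_{t+1}]. For example, for (i, j) = (0, 2) we minimise over 9 possible intermediate vertex sequences; the minimum is 1, attained along the walk 0 → 2 → 2 → 2.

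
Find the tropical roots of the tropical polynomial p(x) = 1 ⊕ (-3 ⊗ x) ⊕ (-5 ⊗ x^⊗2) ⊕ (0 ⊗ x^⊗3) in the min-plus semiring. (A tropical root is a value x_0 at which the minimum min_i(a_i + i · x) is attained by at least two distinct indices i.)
Roots: {-5, 2, 4}

Each tropical root is a break point of the lower envelope of the lines y = a_i + i · x (there are 4 lines, with slopes 0, 1, ..., 3). Only the lines that attain the minimum somewhere contribute to roots; other lines are dominated. Here the surviving (envelope) indices are i = 3, i = 2, i = 1, i = 0.
Intersections between consecutive envelope lines give the roots: for adjacent envelope indices i < j the intersection is x = (a_i − a_j) / (j − i). Reading off the sorted break points: {-5, 2, 4}.
Verification: at each break x_0, at least two indices attain the minimum of min_i(a_i + i · x_0).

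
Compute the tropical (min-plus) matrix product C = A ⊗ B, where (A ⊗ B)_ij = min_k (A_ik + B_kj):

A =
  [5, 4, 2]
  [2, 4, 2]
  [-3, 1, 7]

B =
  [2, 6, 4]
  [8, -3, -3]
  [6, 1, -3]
A ⊗ B =
  [7, 1, -1]
  [4, 1, -1]
  [-1, -2, -2]

Apply the min-plus product entry-by-entry:
  C[0][0] = min over k of (A[0][0] + B[0][0] = 5 + 2 = 7, A[0][1] + B[1][0] = 4 + 8 = 12, A[0][2] + B[2][0] = 2 + 6 = 8) = 7 (attained at k = 0)
  C[0][1] = min over k of (A[0][0] + B[0][1] = 5 + 6 = 11, A[0][1] + B[1][1] = 4 + -3 = 1, A[0][2] + B[2][1] = 2 + 1 = 3) = 1 (attained at k = 1)
  C[0][2] = min over k of (A[0][0] + B[0][2] = 5 + 4 = 9, A[0][1] + B[1][2] = 4 + -3 = 1, A[0][2] + B[2][2] = 2 + -3 = -1) = -1 (attained at k = 2)
  C[1][0] = min over k of (A[1][0] + B[0][0] = 2 + 2 = 4, A[1][1] + B[1][0] = 4 + 8 = 12, A[1][2] + B[2][0] = 2 + 6 = 8) = 4 (attained at k = 0)
  C[1][1] = min over k of (A[1][0] + B[0][1] = 2 + 6 = 8, A[1][1] + B[1][1] = 4 + -3 = 1, A[1][2] + B[2][1] = 2 + 1 = 3) = 1 (attained at k = 1)
  C[1][2] = min over k of (A[1][0] + B[0][2] = 2 + 4 = 6, A[1][1] + B[1][2] = 4 + -3 = 1, A[1][2] + B[2][2] = 2 + -3 = -1) = -1 (attained at k = 2)
  C[2][0] = min over k of (A[2][0] + B[0][0] = -3 + 2 = -1, A[2][1] + B[1][0] = 1 + 8 = 9, A[2][2] + B[2][0] = 7 + 6 = 13) = -1 (attained at k = 0)
  C[2][1] = min over k of (A[2][0] + B[0][1] = -3 + 6 = 3, A[2][1] + B[1][1] = 1 + -3 = -2, A[2][2] + B[2][1] = 7 + 1 = 8) = -2 (attained at k = 1)
  C[2][2] = min over k of (A[2][0] + B[0][2] = -3 + 4 = 1, A[2][1] + B[1][2] = 1 + -3 = -2, A[2][2] + B[2][2] = 7 + -3 = 4) = -2 (attained at k = 1)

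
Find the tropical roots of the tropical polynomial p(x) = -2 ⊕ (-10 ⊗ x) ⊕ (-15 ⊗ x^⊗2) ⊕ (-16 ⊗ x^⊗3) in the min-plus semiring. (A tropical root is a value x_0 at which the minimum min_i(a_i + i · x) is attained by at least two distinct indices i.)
Roots: {1, 5, 8}

Each tropical root is a break point of the lower envelope of the lines y = a_i + i · x (there are 4 lines, with slopes 0, 1, ..., 3). Only the lines that attain the minimum somewhere contribute to roots; other lines are dominated. Here the surviving (envelope) indices are i = 3, i = 2, i = 1, i = 0.
Intersections between consecutive envelope lines give the roots: for adjacent envelope indices i < j the intersection is x = (a_i − a_j) / (j − i). Reading off the sorted break points: {1, 5, 8}.
Verification: at each break x_0, at least two indices attain the minimum of min_i(a_i + i · x_0).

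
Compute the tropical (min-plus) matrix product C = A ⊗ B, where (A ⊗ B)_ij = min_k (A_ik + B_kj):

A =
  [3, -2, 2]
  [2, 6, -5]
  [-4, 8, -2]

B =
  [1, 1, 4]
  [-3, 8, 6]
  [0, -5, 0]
A ⊗ B =
  [-5, -3, 2]
  [-5, -10, -5]
  [-3, -7, -2]

Apply the min-plus product entry-by-entry:
  C[0][0] = min over k of (A[0][0] + B[0][0] = 3 + 1 = 4, A[0][1] + B[1][0] = -2 + -3 = -5, A[0][2] + B[2][0] = 2 + 0 = 2) = -5 (attained at k = 1)
  C[0][1] = min over k of (A[0][0] + B[0][1] = 3 + 1 = 4, A[0][1] + B[1][1] = -2 + 8 = 6, A[0][2] + B[2][1] = 2 + -5 = -3) = -3 (attained at k = 2)
  C[0][2] = min over k of (A[0][0] + B[0][2] = 3 + 4 = 7, A[0][1] + B[1][2] = -2 + 6 = 4, A[0][2] + B[2][2] = 2 + 0 = 2) = 2 (attained at k = 2)
  C[1][0] = min over k of (A[1][0] + B[0][0] = 2 + 1 = 3, A[1][1] + B[1][0] = 6 + -3 = 3, A[1][2] + B[2][0] = -5 + 0 = -5) = -5 (attained at k = 2)
  C[1][1] = min over k of (A[1][0] + B[0][1] = 2 + 1 = 3, A[1][1] + B[1][1] = 6 + 8 = 14, A[1][2] + B[2][1] = -5 + -5 = -10) = -10 (attained at k = 2)
  C[1][2] = min over k of (A[1][0] + B[0][2] = 2 + 4 = 6, A[1][1] + B[1][2] = 6 + 6 = 12, A[1][2] + B[2][2] = -5 + 0 = -5) = -5 (attained at k = 2)
  C[2][0] = min over k of (A[2][0] + B[0][0] = -4 + 1 = -3, A[2][1] + B[1][0] = 8 + -3 = 5, A[2][2] + B[2][0] = -2 + 0 = -2) = -3 (attained at k = 0)
  C[2][1] = min over k of (A[2][0] + B[0][1] = -4 + 1 = -3, A[2][1] + B[1][1] = 8 + 8 = 16, A[2][2] + B[2][1] = -2 + -5 = -7) = -7 (attained at k = 2)
  C[2][2] = min over k of (A[2][0] + B[0][2] = -4 + 4 = 0, A[2][1] + B[1][2] = 8 + 6 = 14, A[2][2] + B[2][2] = -2 + 0 = -2) = -2 (attained at k = 2)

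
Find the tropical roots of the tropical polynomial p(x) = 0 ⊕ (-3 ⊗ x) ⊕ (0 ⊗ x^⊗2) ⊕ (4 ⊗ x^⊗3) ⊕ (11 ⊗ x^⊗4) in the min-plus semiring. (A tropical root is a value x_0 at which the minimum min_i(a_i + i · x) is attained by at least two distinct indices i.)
Roots: {-7, -4, -3, 3}

Each tropical root is a break point of the lower envelope of the lines y = a_i + i · x (there are 5 lines, with slopes 0, 1, ..., 4). Only the lines that attain the minimum somewhere contribute to roots; other lines are dominated. Here the surviving (envelope) indices are i = 4, i = 3, i = 2, i = 1, i = 0.
Intersections between consecutive envelope lines give the roots: for adjacent envelope indices i < j the intersection is x = (a_i − a_j) / (j − i). Reading off the sorted break points: {-7, -4, -3, 3}.
Verification: at each break x_0, at least two indices attain the minimum of min_i(a_i + i · x_0).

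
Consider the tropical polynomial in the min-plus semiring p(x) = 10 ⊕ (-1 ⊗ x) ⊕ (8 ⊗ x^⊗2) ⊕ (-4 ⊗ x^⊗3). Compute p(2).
p(2) = 1

A tropical monomial a ⊗ x^⊗i evaluates to a + i · x. Evaluating each term at x = 2:
  Term 0 contributes 10 + 0 · 2 = 10
  Term 1 contributes -1 + 1 · 2 = 1
  Term 2 contributes 8 + 2 · 2 = 12
  Term 3 contributes -4 + 3 · 2 = 2
p(2) = ⊕ of these = min[10, 1, 12, 2] = 1.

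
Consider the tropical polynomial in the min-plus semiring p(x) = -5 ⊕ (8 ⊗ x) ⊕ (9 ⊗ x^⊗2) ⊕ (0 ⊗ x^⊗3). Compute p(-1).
p(-1) = -5

A tropical monomial a ⊗ x^⊗i evaluates to a + i · x. Evaluating each term at x = -1:
  Term 0 contributes -5 + 0 · -1 = -5
  Term 1 contributes 8 + 1 · -1 = 7
  Term 2 contributes 9 + 2 · -1 = 7
  Term 3 contributes 0 + 3 · -1 = -3
p(-1) = ⊕ of these = min[-5, 7, 7, -3] = -5.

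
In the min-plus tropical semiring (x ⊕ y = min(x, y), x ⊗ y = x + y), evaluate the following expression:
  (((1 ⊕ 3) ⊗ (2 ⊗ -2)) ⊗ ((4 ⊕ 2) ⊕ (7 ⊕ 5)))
(((1 ⊕ 3) ⊗ (2 ⊗ -2)) ⊗ ((4 ⊕ 2) ⊕ (7 ⊕ 5))) = 3

Expand innermost to outermost. Recall ⊕ takes the minimum of its arguments and ⊗ takes their sum. Working out the expression (((1 ⊕ 3) ⊗ (2 ⊗ -2)) ⊗ ((4 ⊕ 2) ⊕ (7 ⊕ 5))) gives 3.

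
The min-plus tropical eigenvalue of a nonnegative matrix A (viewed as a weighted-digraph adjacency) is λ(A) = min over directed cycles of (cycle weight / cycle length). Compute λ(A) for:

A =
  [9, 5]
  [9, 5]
λ(A) = 5

Enumerate directed cycles and compute their means (weight / length). Sample:
  cycle 0 → 0: weight = 9, length = 1, mean = 9/1 ≈ 9.000
  cycle 1 → 1: weight = 5, length = 1, mean = 5/1 ≈ 5.000
  cycle 0 → 1 → 0: weight = 14, length = 2, mean = 14/2 ≈ 7.000
  cycle 1 → 0 → 1: weight = 14, length = 2, mean = 14/2 ≈ 7.000
Minimum mean = 5.000, attained e.g. along the cycle 1 → 1 with weight 5 and length 1. So λ(A) = 5/1 = 5.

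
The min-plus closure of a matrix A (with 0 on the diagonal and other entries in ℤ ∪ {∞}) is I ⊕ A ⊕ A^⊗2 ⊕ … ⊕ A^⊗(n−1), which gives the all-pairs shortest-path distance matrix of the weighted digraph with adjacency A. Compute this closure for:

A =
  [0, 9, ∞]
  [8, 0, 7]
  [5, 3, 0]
Closure =
  [0, 9, 16]
  [8, 0, 7]
  [5, 3, 0]

This is the Floyd-Warshall all-pairs shortest-path computation. For each intermediate vertex k = 0, 1, …, 2, update dist[i][j] ← min(dist[i][j], dist[i][k] + dist[k][j]). The final matrix gives, for each (i, j), the minimum total weight of any directed path from i to j (possibly empty when i = j).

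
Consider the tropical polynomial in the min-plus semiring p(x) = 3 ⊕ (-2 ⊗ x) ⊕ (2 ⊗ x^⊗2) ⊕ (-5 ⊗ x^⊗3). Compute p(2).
p(2) = 0

A tropical monomial a ⊗ x^⊗i evaluates to a + i · x. Evaluating each term at x = 2:
  Term 0 contributes 3 + 0 · 2 = 3
  Term 1 contributes -2 + 1 · 2 = 0
  Term 2 contributes 2 + 2 · 2 = 6
  Term 3 contributes -5 + 3 · 2 = 1
p(2) = ⊕ of these = min[3, 0, 6, 1] = 0.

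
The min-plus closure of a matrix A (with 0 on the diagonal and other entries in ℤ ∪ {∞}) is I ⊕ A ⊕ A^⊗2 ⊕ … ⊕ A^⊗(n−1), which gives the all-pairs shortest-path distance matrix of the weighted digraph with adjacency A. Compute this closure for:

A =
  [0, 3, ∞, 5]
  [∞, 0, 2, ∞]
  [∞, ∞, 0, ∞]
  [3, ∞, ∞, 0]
Closure =
  [0, 3, 5, 5]
  [∞, 0, 2, ∞]
  [∞, ∞, 0, ∞]
  [3, 6, 8, 0]

This is the Floyd-Warshall all-pairs shortest-path computation. For each intermediate vertex k = 0, 1, …, 3, update dist[i][j] ← min(dist[i][j], dist[i][k] + dist[k][j]). The final matrix gives, for each (i, j), the minimum total weight of any directed path from i to j (possibly empty when i = j).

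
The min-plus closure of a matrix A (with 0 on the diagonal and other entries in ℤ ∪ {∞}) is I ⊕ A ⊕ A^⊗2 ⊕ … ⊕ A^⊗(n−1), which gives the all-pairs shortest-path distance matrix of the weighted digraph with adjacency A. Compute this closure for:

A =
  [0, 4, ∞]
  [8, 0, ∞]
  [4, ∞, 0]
Closure =
  [0, 4, ∞]
  [8, 0, ∞]
  [4, 8, 0]

This is the Floyd-Warshall all-pairs shortest-path computation. For each intermediate vertex k = 0, 1, …, 2, update dist[i][j] ← min(dist[i][j], dist[i][k] + dist[k][j]). The final matrix gives, for each (i, j), the minimum total weight of any directed path from i to j (possibly empty when i = j).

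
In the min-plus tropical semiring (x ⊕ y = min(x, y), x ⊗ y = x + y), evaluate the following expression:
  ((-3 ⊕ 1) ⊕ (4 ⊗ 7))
((-3 ⊕ 1) ⊕ (4 ⊗ 7)) = -3

Expand innermost to outermost. Recall ⊕ takes the minimum of its arguments and ⊗ takes their sum. Working out the expression ((-3 ⊕ 1) ⊕ (4 ⊗ 7)) gives -3.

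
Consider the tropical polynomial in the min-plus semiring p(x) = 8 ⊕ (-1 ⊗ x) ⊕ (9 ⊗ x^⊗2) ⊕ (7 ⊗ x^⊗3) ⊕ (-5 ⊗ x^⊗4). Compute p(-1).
p(-1) = -9

A tropical monomial a ⊗ x^⊗i evaluates to a + i · x. Evaluating each term at x = -1:
  Term 0 contributes 8 + 0 · -1 = 8
  Term 1 contributes -1 + 1 · -1 = -2
  Term 2 contributes 9 + 2 · -1 = 7
  Term 3 contributes 7 + 3 · -1 = 4
  Term 4 contributes -5 + 4 · -1 = -9
p(-1) = ⊕ of these = min[8, -2, 7, 4, -9] = -9.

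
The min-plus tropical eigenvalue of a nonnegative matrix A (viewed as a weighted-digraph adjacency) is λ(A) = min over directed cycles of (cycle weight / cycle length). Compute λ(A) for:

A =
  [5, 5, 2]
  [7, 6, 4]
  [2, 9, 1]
λ(A) = 1

Enumerate directed cycles and compute their means (weight / length). Sample:
  cycle 0 → 0: weight = 5, length = 1, mean = 5/1 ≈ 5.000
  cycle 1 → 1: weight = 6, length = 1, mean = 6/1 ≈ 6.000
  cycle 2 → 2: weight = 1, length = 1, mean = 1/1 ≈ 1.000
  cycle 0 → 1 → 0: weight = 12, length = 2, mean = 12/2 ≈ 6.000
  cycle 0 → 2 → 0: weight = 4, length = 2, mean = 4/2 ≈ 2.000
  cycle 1 → 0 → 1: weight = 12, length = 2, mean = 12/2 ≈ 6.000
Minimum mean = 1.000, attained e.g. along the cycle 2 → 2 with weight 1 and length 1. So λ(A) = 1/1 = 1.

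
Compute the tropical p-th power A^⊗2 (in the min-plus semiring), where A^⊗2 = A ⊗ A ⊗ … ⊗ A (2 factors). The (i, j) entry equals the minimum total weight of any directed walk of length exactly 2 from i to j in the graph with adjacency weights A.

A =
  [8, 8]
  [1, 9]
A^⊗2 =
  [9, 16]
  [9, 9]

Each entry (A^⊗2)_ij equals the minimum over all length-2 walks i = v_0 → v_1 → … → v_2 = j of Σ_t A[v_t][v_{t+1}]. For example, for (i, j) = (0, 1) we minimise over 2 possible intermediate vertex sequences; the minimum is 16, attained along the walk 0 → 0 → 1.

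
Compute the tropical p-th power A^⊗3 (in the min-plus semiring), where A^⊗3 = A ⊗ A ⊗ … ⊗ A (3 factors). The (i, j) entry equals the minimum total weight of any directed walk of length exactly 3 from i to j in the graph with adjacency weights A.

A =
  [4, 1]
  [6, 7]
A^⊗3 =
  [11, 8]
  [13, 11]

Each entry (A^⊗3)_ij equals the minimum over all length-3 walks i = v_0 → v_1 → … → v_3 = j of Σ_t A[v_t][v_{t+1}]. For example, for (i, j) = (0, 1) we minimise over 4 possible intermediate vertex sequences; the minimum is 8, attained along the walk 0 → 1 → 0 → 1.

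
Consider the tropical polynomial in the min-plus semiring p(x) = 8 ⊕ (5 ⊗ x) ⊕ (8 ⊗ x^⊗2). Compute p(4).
p(4) = 8

A tropical monomial a ⊗ x^⊗i evaluates to a + i · x. Evaluating each term at x = 4:
  Term 0 contributes 8 + 0 · 4 = 8
  Term 1 contributes 5 + 1 · 4 = 9
  Term 2 contributes 8 + 2 · 4 = 16
p(4) = ⊕ of these = min[8, 9, 16] = 8.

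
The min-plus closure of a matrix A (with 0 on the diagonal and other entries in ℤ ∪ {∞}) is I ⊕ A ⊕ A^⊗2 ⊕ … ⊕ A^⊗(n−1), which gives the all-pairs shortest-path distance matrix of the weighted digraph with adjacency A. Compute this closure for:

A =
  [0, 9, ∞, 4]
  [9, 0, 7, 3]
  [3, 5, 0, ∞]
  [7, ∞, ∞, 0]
Closure =
  [0, 9, 16, 4]
  [9, 0, 7, 3]
  [3, 5, 0, 7]
  [7, 16, 23, 0]

This is the Floyd-Warshall all-pairs shortest-path computation. For each intermediate vertex k = 0, 1, …, 3, update dist[i][j] ← min(dist[i][j], dist[i][k] + dist[k][j]). The final matrix gives, for each (i, j), the minimum total weight of any directed path from i to j (possibly empty when i = j).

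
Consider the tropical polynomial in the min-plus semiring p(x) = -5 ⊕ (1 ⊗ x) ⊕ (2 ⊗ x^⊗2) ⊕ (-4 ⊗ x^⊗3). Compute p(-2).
p(-2) = -10

A tropical monomial a ⊗ x^⊗i evaluates to a + i · x. Evaluating each term at x = -2:
  Term 0 contributes -5 + 0 · -2 = -5
  Term 1 contributes 1 + 1 · -2 = -1
  Term 2 contributes 2 + 2 · -2 = -2
  Term 3 contributes -4 + 3 · -2 = -10
p(-2) = ⊕ of these = min[-5, -1, -2, -10] = -10.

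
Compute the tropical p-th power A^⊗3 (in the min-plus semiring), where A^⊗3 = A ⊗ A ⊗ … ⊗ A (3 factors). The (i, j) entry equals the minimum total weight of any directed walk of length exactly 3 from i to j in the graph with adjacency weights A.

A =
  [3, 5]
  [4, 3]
A^⊗3 =
  [9, 11]
  [10, 9]

Each entry (A^⊗3)_ij equals the minimum over all length-3 walks i = v_0 → v_1 → … → v_3 = j of Σ_t A[v_t][v_{t+1}]. For example, for (i, j) = (0, 1) we minimise over 4 possible intermediate vertex sequences; the minimum is 11, attained along the walk 0 → 0 → 0 → 1.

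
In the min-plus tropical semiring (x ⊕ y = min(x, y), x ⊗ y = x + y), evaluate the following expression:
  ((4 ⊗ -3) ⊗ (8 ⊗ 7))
((4 ⊗ -3) ⊗ (8 ⊗ 7)) = 16

Expand innermost to outermost. Recall ⊕ takes the minimum of its arguments and ⊗ takes their sum. Working out the expression ((4 ⊗ -3) ⊗ (8 ⊗ 7)) gives 16.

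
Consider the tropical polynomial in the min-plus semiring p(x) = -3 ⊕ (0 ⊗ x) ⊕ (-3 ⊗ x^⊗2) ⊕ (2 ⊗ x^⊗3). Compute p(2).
p(2) = -3

A tropical monomial a ⊗ x^⊗i evaluates to a + i · x. Evaluating each term at x = 2:
  Term 0 contributes -3 + 0 · 2 = -3
  Term 1 contributes 0 + 1 · 2 = 2
  Term 2 contributes -3 + 2 · 2 = 1
  Term 3 contributes 2 + 3 · 2 = 8
p(2) = ⊕ of these = min[-3, 2, 1, 8] = -3.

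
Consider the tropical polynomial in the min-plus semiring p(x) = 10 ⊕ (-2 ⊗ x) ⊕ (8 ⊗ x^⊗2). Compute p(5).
p(5) = 3

A tropical monomial a ⊗ x^⊗i evaluates to a + i · x. Evaluating each term at x = 5:
  Term 0 contributes 10 + 0 · 5 = 10
  Term 1 contributes -2 + 1 · 5 = 3
  Term 2 contributes 8 + 2 · 5 = 18
p(5) = ⊕ of these = min[10, 3, 18] = 3.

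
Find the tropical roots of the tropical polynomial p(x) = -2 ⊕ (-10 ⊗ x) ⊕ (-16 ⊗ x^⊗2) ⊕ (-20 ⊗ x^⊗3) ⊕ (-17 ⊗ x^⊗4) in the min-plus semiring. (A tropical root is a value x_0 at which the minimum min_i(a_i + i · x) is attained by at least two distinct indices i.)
Roots: {-3, 4, 6, 8}

Each tropical root is a break point of the lower envelope of the lines y = a_i + i · x (there are 5 lines, with slopes 0, 1, ..., 4). Only the lines that attain the minimum somewhere contribute to roots; other lines are dominated. Here the surviving (envelope) indices are i = 4, i = 3, i = 2, i = 1, i = 0.
Intersections between consecutive envelope lines give the roots: for adjacent envelope indices i < j the intersection is x = (a_i − a_j) / (j − i). Reading off the sorted break points: {-3, 4, 6, 8}.
Verification: at each break x_0, at least two indices attain the minimum of min_i(a_i + i · x_0).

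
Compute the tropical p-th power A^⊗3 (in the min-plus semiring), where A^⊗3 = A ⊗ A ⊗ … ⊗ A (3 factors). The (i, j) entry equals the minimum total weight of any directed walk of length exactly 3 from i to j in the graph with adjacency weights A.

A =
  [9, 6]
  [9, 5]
A^⊗3 =
  [20, 16]
  [19, 15]

Each entry (A^⊗3)_ij equals the minimum over all length-3 walks i = v_0 → v_1 → … → v_3 = j of Σ_t A[v_t][v_{t+1}]. For example, for (i, j) = (0, 1) we minimise over 4 possible intermediate vertex sequences; the minimum is 16, attained along the walk 0 → 1 → 1 → 1.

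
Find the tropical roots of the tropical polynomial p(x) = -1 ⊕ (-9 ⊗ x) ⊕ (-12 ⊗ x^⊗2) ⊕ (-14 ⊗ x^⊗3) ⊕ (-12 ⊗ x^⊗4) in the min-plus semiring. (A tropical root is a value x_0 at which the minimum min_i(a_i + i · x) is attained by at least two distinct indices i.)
Roots: {-2, 2, 3, 8}

Each tropical root is a break point of the lower envelope of the lines y = a_i + i · x (there are 5 lines, with slopes 0, 1, ..., 4). Only the lines that attain the minimum somewhere contribute to roots; other lines are dominated. Here the surviving (envelope) indices are i = 4, i = 3, i = 2, i = 1, i = 0.
Intersections between consecutive envelope lines give the roots: for adjacent envelope indices i < j the intersection is x = (a_i − a_j) / (j − i). Reading off the sorted break points: {-2, 2, 3, 8}.
Verification: at each break x_0, at least two indices attain the minimum of min_i(a_i + i · x_0).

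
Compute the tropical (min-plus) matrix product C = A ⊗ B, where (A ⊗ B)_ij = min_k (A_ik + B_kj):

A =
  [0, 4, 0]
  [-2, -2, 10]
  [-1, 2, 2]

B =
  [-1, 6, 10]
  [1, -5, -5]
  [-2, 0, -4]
A ⊗ B =
  [-2, -1, -4]
  [-3, -7, -7]
  [-2, -3, -3]

Apply the min-plus product entry-by-entry:
  C[0][0] = min over k of (A[0][0] + B[0][0] = 0 + -1 = -1, A[0][1] + B[1][0] = 4 + 1 = 5, A[0][2] + B[2][0] = 0 + -2 = -2) = -2 (attained at k = 2)
  C[0][1] = min over k of (A[0][0] + B[0][1] = 0 + 6 = 6, A[0][1] + B[1][1] = 4 + -5 = -1, A[0][2] + B[2][1] = 0 + 0 = 0) = -1 (attained at k = 1)
  C[0][2] = min over k of (A[0][0] + B[0][2] = 0 + 10 = 10, A[0][1] + B[1][2] = 4 + -5 = -1, A[0][2] + B[2][2] = 0 + -4 = -4) = -4 (attained at k = 2)
  C[1][0] = min over k of (A[1][0] + B[0][0] = -2 + -1 = -3, A[1][1] + B[1][0] = -2 + 1 = -1, A[1][2] + B[2][0] = 10 + -2 = 8) = -3 (attained at k = 0)
  C[1][1] = min over k of (A[1][0] + B[0][1] = -2 + 6 = 4, A[1][1] + B[1][1] = -2 + -5 = -7, A[1][2] + B[2][1] = 10 + 0 = 10) = -7 (attained at k = 1)
  C[1][2] = min over k of (A[1][0] + B[0][2] = -2 + 10 = 8, A[1][1] + B[1][2] = -2 + -5 = -7, A[1][2] + B[2][2] = 10 + -4 = 6) = -7 (attained at k = 1)
  C[2][0] = min over k of (A[2][0] + B[0][0] = -1 + -1 = -2, A[2][1] + B[1][0] = 2 + 1 = 3, A[2][2] + B[2][0] = 2 + -2 = 0) = -2 (attained at k = 0)
  C[2][1] = min over k of (A[2][0] + B[0][1] = -1 + 6 = 5, A[2][1] + B[1][1] = 2 + -5 = -3, A[2][2] + B[2][1] = 2 + 0 = 2) = -3 (attained at k = 1)
  C[2][2] = min over k of (A[2][0] + B[0][2] = -1 + 10 = 9, A[2][1] + B[1][2] = 2 + -5 = -3, A[2][2] + B[2][2] = 2 + -4 = -2) = -3 (attained at k = 1)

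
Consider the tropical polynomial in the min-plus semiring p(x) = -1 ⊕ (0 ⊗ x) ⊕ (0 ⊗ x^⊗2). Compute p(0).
p(0) = -1

A tropical monomial a ⊗ x^⊗i evaluates to a + i · x. Evaluating each term at x = 0:
  Term 0 contributes -1 + 0 · 0 = -1
  Term 1 contributes 0 + 1 · 0 = 0
  Term 2 contributes 0 + 2 · 0 = 0
p(0) = ⊕ of these = min[-1, 0, 0] = -1.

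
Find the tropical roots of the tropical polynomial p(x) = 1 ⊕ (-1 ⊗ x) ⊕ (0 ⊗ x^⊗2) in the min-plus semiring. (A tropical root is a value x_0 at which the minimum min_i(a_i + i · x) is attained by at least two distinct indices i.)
Roots: {-1, 2}

Each tropical root is a break point of the lower envelope of the lines y = a_i + i · x (there are 3 lines, with slopes 0, 1, ..., 2). Only the lines that attain the minimum somewhere contribute to roots; other lines are dominated. Here the surviving (envelope) indices are i = 2, i = 1, i = 0.
Intersections between consecutive envelope lines give the roots: for adjacent envelope indices i < j the intersection is x = (a_i − a_j) / (j − i). Reading off the sorted break points: {-1, 2}.
Verification: at each break x_0, at least two indices attain the minimum of min_i(a_i + i · x_0).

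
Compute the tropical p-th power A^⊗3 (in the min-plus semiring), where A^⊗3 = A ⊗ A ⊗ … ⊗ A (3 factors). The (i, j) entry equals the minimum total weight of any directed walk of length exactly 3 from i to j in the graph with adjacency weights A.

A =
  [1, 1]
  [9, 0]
A^⊗3 =
  [3, 1]
  [9, 0]

Each entry (A^⊗3)_ij equals the minimum over all length-3 walks i = v_0 → v_1 → … → v_3 = j of Σ_t A[v_t][v_{t+1}]. For example, for (i, j) = (0, 1) we minimise over 4 possible intermediate vertex sequences; the minimum is 1, attained along the walk 0 → 1 → 1 → 1.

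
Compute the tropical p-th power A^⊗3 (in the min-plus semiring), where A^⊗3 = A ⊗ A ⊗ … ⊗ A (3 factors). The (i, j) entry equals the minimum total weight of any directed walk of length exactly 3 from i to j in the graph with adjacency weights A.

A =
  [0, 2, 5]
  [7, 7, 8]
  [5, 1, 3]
A^⊗3 =
  [0, 2, 5]
  [7, 9, 12]
  [5, 7, 9]

Each entry (A^⊗3)_ij equals the minimum over all length-3 walks i = v_0 → v_1 → … → v_3 = j of Σ_t A[v_t][v_{t+1}]. For example, for (i, j) = (0, 2) we minimise over 9 possible intermediate vertex sequences; the minimum is 5, attained along the walk 0 → 0 → 0 → 2.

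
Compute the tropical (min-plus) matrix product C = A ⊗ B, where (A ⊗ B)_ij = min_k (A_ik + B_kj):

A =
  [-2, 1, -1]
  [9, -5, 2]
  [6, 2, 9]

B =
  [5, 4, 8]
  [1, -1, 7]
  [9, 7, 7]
A ⊗ B =
  [2, 0, 6]
  [-4, -6, 2]
  [3, 1, 9]

Apply the min-plus product entry-by-entry:
  C[0][0] = min over k of (A[0][0] + B[0][0] = -2 + 5 = 3, A[0][1] + B[1][0] = 1 + 1 = 2, A[0][2] + B[2][0] = -1 + 9 = 8) = 2 (attained at k = 1)
  C[0][1] = min over k of (A[0][0] + B[0][1] = -2 + 4 = 2, A[0][1] + B[1][1] = 1 + -1 = 0, A[0][2] + B[2][1] = -1 + 7 = 6) = 0 (attained at k = 1)
  C[0][2] = min over k of (A[0][0] + B[0][2] = -2 + 8 = 6, A[0][1] + B[1][2] = 1 + 7 = 8, A[0][2] + B[2][2] = -1 + 7 = 6) = 6 (attained at k = 0)
  C[1][0] = min over k of (A[1][0] + B[0][0] = 9 + 5 = 14, A[1][1] + B[1][0] = -5 + 1 = -4, A[1][2] + B[2][0] = 2 + 9 = 11) = -4 (attained at k = 1)
  C[1][1] = min over k of (A[1][0] + B[0][1] = 9 + 4 = 13, A[1][1] + B[1][1] = -5 + -1 = -6, A[1][2] + B[2][1] = 2 + 7 = 9) = -6 (attained at k = 1)
  C[1][2] = min over k of (A[1][0] + B[0][2] = 9 + 8 = 17, A[1][1] + B[1][2] = -5 + 7 = 2, A[1][2] + B[2][2] = 2 + 7 = 9) = 2 (attained at k = 1)
  C[2][0] = min over k of (A[2][0] + B[0][0] = 6 + 5 = 11, A[2][1] + B[1][0] = 2 + 1 = 3, A[2][2] + B[2][0] = 9 + 9 = 18) = 3 (attained at k = 1)
  C[2][1] = min over k of (A[2][0] + B[0][1] = 6 + 4 = 10, A[2][1] + B[1][1] = 2 + -1 = 1, A[2][2] + B[2][1] = 9 + 7 = 16) = 1 (attained at k = 1)
  C[2][2] = min over k of (A[2][0] + B[0][2] = 6 + 8 = 14, A[2][1] + B[1][2] = 2 + 7 = 9, A[2][2] + B[2][2] = 9 + 7 = 16) = 9 (attained at k = 1)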